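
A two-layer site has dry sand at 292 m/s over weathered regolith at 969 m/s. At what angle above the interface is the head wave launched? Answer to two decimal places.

72.46°

Critical incidence: sin θ_c = V₁/V₂ = 292/969 = 0.3013.
θ_c = arcsin 0.3013 = 17.54°.
Measured from the interface: 90° − 17.54° = 72.46°.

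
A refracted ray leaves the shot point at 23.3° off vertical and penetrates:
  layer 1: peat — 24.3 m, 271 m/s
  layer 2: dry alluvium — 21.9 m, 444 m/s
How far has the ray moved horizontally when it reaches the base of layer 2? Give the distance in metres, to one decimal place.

29.1 m

Ray parameter p = sin 23.3° / 271 m/s = 1.4596e-03 s/m.
Layer 1: θ = 23.30°; offset = 24.3·tan 23.30° = 10.465 m.
Layer 2: sin θ = p·444 = 0.6481 → θ = 40.39°; offset = 21.9·tan 40.39° = 18.635 m.
Summing the layer offsets gives 29.100 m.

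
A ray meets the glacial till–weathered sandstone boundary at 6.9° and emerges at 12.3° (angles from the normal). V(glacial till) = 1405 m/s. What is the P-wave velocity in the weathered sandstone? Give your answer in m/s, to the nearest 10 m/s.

sin 6.9° = 0.1201; sin 12.3° = 0.2130.
V₂ = V₁·(sin θ₂/sin θ₁) = 1405·(0.2130/0.1201) = 2491.39 m/s.

2490 m/s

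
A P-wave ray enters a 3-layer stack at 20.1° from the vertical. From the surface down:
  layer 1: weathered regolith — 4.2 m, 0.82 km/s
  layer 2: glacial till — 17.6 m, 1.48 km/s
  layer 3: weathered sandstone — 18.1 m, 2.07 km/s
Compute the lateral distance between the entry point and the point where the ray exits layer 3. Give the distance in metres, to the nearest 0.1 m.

p = sin θ₁/V₁ = sin 20.1°/0.82 = 4.1910e-01 s/km is conserved through the stack.
Layer 1: θ = 20.10°; offset = 4.2·tan 20.10° = 1.537 m.
Layer 2: sin θ = p·1.48 = 0.6203 → θ = 38.34°; offset = 17.6·tan 38.34° = 13.917 m.
Layer 3: sin θ = p·2.07 = 0.8675 → θ = 60.17°; offset = 18.1·tan 60.17° = 31.570 m.
Total horizontal offset = 47.024 m.

47.0 m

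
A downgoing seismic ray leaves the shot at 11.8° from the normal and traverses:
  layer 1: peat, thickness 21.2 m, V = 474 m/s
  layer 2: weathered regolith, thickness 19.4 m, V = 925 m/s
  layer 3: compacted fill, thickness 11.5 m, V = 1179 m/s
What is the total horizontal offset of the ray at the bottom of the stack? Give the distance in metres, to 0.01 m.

Ray parameter p = sin 11.8° / 474 m/s = 4.3143e-04 s/m.
Layer 1: θ = 11.80°; offset = 21.2·tan 11.80° = 4.4289 m.
Layer 2: sin θ = p·925 = 0.3991 → θ = 23.52°; offset = 19.4·tan 23.52° = 8.4434 m.
Layer 3: sin θ = p·1179 = 0.5087 → θ = 30.57°; offset = 11.5·tan 30.57° = 6.7941 m.
Total horizontal offset = 19.6664 m.

19.67 m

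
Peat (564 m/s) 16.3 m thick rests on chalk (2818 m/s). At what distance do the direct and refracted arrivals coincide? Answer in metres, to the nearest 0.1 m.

39.9 m

θ_c = arcsin(564/2818) = 11.55°, so cos θ_c = 0.9798 and tᵢ = 2h cos θ_c/V₁ = 0.0566 s.
At crossover x/V₁ = x/V₂ + tᵢ ⇒ x = tᵢ/(1/V₁ − 1/V₂) = 0.05663/(1.7730e-03 − 3.5486e-04) = 39.93 m.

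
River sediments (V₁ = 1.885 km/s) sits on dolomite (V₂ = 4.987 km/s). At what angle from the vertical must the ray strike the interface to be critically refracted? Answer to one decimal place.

At critical incidence the refracted ray runs along the interface (θ₂ = 90°), so sin θ_c = V₁/V₂.
θ_c = arcsin(1.885/4.987) = arcsin 0.3780 = 22.21°.

22.2°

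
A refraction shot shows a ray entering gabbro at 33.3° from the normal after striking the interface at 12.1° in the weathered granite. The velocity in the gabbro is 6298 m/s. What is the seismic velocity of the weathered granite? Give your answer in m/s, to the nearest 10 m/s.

2400 m/s

sin 12.1° = 0.2096; sin 33.3° = 0.5490.
V₁ = V₂·(sin θ₁/sin θ₂) = 6298·(0.2096/0.5490) = 2404.60 m/s.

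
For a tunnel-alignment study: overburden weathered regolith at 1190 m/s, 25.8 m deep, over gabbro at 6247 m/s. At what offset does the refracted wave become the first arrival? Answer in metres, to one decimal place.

θ_c = arcsin(1190/6247) = 10.98°, so cos θ_c = 0.9817 and tᵢ = 2h cos θ_c/V₁ = 0.0426 s.
At crossover x/V₁ = x/V₂ + tᵢ ⇒ x = tᵢ/(1/V₁ − 1/V₂) = 0.04257/(8.4034e-04 − 1.6008e-04) = 62.58 m.

62.6 m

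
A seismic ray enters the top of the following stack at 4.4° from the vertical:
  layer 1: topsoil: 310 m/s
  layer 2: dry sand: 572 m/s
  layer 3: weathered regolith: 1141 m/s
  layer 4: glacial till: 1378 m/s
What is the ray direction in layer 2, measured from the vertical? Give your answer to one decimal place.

8.1°

Snell's law across each interface conserves sin θ / V, so sin θ_2 = V_2·sin θ₁/V₁.
sin θ_2 = 572 × sin 4.4° / 310 = 0.1416.
θ_2 = arcsin 0.1416 = 8.14°.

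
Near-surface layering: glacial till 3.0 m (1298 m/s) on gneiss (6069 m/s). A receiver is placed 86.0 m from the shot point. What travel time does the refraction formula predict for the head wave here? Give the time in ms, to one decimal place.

θ_c = arcsin(V₁/V₂) = arcsin(1298/6069) = 12.35°, cos θ_c = 0.9769.
Intercept time tᵢ = 2h cos θ_c / V₁ = 2·3.0·0.9769/1298 = 0.00452 s.
t = x/V₂ + tᵢ = 86.0/6069 + 0.00452 = 0.01869 s.

18.7 ms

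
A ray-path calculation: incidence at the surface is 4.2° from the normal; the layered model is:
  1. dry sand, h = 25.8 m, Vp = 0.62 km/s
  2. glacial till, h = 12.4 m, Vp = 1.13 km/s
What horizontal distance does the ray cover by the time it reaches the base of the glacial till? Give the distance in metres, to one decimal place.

Apply Snell's law at each interface; in layer i the horizontal offset is hᵢ·tan θᵢ.
Layer 1: θ = 4.20°; offset = 25.8·tan 4.20° = 1.895 m.
Layer 2: sin θ = 1.13·sin 4.2°/0.62 = 0.1335, θ = 7.67°; offset = 12.4·tan 7.67° = 1.670 m.
Σ offsets = 3.565 m.

3.6 m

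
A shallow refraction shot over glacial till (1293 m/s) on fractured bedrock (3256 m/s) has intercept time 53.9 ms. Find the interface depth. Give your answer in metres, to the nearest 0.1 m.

38.0 m

h = tᵢ·V₁·V₂ / (2·√(V₂²−V₁²)).
√(V₂²−V₁²) = √(3256² − 1293²) = 2988.3 m/s.
h = 0.0539 s × 1293 × 3256 / (2 × 2988.3) = 37.97 m.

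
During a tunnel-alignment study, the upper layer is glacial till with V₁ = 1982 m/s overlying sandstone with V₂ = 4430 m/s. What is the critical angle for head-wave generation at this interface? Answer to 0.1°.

26.6°

At critical incidence the refracted ray runs along the interface (θ₂ = 90°), so sin θ_c = V₁/V₂.
θ_c = arcsin(1982/4430) = arcsin 0.4474 = 26.58°.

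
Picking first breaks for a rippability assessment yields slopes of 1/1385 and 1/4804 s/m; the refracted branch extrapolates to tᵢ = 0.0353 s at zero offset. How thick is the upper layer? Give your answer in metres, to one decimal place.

h = tᵢ·V₁·V₂ / (2·√(V₂²−V₁²)).
√(V₂²−V₁²) = √(4804² − 1385²) = 4600.0 m/s.
h = 0.0353 s × 1385 × 4804 / (2 × 4600.0) = 25.53 m.

25.5 m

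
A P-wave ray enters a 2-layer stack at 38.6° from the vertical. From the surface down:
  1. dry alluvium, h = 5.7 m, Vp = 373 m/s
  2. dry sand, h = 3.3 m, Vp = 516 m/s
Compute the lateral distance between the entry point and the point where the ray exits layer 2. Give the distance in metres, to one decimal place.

p = sin θ₁/V₁ = sin 38.6°/373 = 1.6726e-03 s/m is conserved through the stack.
Layer 1: θ = 38.60°; offset = 5.7·tan 38.60° = 4.550 m.
Layer 2: sin θ = p·516 = 0.8631 → θ = 59.66°; offset = 3.3·tan 59.66° = 5.639 m.
Summing the layer offsets gives 10.189 m.

10.2 m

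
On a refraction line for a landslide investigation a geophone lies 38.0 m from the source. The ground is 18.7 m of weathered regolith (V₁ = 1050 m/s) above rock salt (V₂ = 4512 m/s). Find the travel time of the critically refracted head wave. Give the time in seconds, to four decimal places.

θ_c = arcsin(V₁/V₂) = arcsin(1050/4512) = 13.46°, cos θ_c = 0.9725.
Intercept time tᵢ = 2h cos θ_c / V₁ = 2·18.7·0.9725/1050 = 0.03464 s.
t = x/V₂ + tᵢ = 38.0/4512 + 0.03464 = 0.04306 s.

0.0431 s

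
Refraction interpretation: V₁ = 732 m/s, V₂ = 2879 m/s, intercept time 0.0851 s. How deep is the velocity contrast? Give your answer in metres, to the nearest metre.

h = tᵢ·V₁·V₂ / (2·√(V₂²−V₁²)).
√(V₂²−V₁²) = √(2879² − 732²) = 2784.4 m/s.
h = 0.0851 s × 732 × 2879 / (2 × 2784.4) = 32.20 m.

32 m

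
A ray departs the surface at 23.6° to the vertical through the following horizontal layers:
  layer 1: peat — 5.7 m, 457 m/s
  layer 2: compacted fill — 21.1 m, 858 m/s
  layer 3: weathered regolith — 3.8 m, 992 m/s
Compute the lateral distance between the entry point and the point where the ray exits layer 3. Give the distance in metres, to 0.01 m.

Apply Snell's law at each interface; in layer i the horizontal offset is hᵢ·tan θᵢ.
Layer 1: θ = 23.60°; offset = 5.7·tan 23.60° = 2.4903 m.
Layer 2: sin θ = 858·sin 23.6°/457 = 0.7516, θ = 48.73°; offset = 21.1·tan 48.73° = 24.0452 m.
Layer 3: sin θ = 992·sin 23.6°/457 = 0.8690, θ = 60.35°; offset = 3.8·tan 60.35° = 6.6746 m.
Total horizontal offset = 33.2101 m.

33.21 m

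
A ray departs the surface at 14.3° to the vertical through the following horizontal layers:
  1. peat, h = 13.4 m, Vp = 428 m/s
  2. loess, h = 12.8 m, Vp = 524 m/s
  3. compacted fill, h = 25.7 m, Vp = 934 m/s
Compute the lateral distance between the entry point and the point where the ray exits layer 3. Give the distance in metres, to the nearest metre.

p = sin θ₁/V₁ = sin 14.3°/428 = 5.7710e-04 s/m is conserved through the stack.
Layer 1: θ = 14.30°; offset = 13.4·tan 14.30° = 3.416 m.
Layer 2: sin θ = p·524 = 0.3024 → θ = 17.60°; offset = 12.8·tan 17.60° = 4.061 m.
Layer 3: sin θ = p·934 = 0.5390 → θ = 32.62°; offset = 25.7·tan 32.62° = 16.446 m.
Total horizontal offset = 23.923 m.

24 m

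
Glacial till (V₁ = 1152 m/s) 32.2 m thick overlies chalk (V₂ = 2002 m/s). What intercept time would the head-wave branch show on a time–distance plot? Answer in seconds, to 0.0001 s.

0.0457 s

tᵢ = 2h·√(V₂²−V₁²)/(V₁V₂).
√(V₂²−V₁²) = √(2002²−1152²) = 1637.3 m/s.
tᵢ = 2·32.2·1637.3/(1152·2002) = 0.04572 s.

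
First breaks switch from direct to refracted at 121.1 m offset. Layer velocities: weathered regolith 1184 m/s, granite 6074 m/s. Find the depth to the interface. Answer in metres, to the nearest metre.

h = (x_cross/2)·√((V₂−V₁)/(V₂+V₁)).
(V₂−V₁)/(V₂+V₁) = (6074−1184)/(6074+1184) = 0.6737; √ = 0.8208.
h = (121.1/2)·0.8208 = 49.70 m.

50 m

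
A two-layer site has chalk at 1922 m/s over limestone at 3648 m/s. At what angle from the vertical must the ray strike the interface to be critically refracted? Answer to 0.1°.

At critical incidence the refracted ray runs along the interface (θ₂ = 90°), so sin θ_c = V₁/V₂.
θ_c = arcsin(1922/3648) = arcsin 0.5269 = 31.79°.

31.8°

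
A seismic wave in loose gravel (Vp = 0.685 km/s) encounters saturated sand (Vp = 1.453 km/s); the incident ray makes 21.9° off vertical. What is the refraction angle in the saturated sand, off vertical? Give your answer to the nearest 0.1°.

sin θ₁/V₁ = sin θ₂/V₂ ⇒ sin θ₂ = 1.453·sin 21.9°/0.685 = 1.453·0.3730/0.685 = 0.7912.
θ₂ = sin⁻¹(0.7912) = 52.29° (from vertical).

52.3°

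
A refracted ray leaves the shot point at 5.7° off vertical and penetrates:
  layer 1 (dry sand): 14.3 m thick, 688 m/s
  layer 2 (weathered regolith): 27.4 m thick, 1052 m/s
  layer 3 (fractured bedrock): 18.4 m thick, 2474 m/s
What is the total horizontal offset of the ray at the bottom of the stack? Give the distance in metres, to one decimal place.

12.7 m

Ray parameter p = sin 5.7° / 688 m/s = 1.4436e-04 s/m.
Layer 1: θ = 5.70°; offset = 14.3·tan 5.70° = 1.427 m.
Layer 2: sin θ = p·1052 = 0.1519 → θ = 8.74°; offset = 27.4·tan 8.74° = 4.210 m.
Layer 3: sin θ = p·2474 = 0.3571 → θ = 20.93°; offset = 18.4·tan 20.93° = 7.036 m.
Σ offsets = 12.673 m.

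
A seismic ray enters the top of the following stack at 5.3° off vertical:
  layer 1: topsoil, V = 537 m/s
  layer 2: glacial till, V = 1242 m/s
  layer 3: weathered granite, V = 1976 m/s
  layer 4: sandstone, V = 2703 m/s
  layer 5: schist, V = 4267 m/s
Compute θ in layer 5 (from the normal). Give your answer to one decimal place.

Snell's law across each interface conserves sin θ / V, so sin θ_5 = V_5·sin θ₁/V₁.
sin θ_5 = 4267 × sin 5.3° / 537 = 0.7340.
θ_5 = 47.22° from the vertical.

47.2°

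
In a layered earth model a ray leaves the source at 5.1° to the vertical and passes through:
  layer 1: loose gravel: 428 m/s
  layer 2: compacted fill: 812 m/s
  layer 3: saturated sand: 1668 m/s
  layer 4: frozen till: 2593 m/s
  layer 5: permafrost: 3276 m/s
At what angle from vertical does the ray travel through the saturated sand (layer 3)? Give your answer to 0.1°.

Ray parameter p = sin 5.1° / 428 = 2.0770e-04 s/m.
sin θ_3 = p·V_3 = 2.0770e-04 × 1668 = 0.3464.
θ_3 = arcsin 0.3464 = 20.27°.

20.3°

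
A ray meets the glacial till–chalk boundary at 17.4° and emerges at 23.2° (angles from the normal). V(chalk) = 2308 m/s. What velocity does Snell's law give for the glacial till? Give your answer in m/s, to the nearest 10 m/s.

1750 m/s

Snell's law: sin 17.4°/V₁ = sin 23.2°/V₂.
V₁ = V₂·sin 17.4°/sin 23.2° = 2308 × 0.7591 = 1752.00 m/s.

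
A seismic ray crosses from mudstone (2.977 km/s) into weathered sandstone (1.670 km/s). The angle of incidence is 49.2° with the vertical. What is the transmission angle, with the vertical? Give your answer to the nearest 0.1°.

Snell's law: sin θ₂ = (V₂/V₁)·sin θ₁ = (1.670/2.977)·sin 49.2° = 0.4246.
θ₂ = sin⁻¹(0.4246) = 25.13° (from vertical).

25.1°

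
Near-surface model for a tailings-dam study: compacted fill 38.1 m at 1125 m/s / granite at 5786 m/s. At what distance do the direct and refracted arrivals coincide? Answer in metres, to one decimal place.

θ_c = arcsin(1125/5786) = 11.21°, so cos θ_c = 0.9809 and tᵢ = 2h cos θ_c/V₁ = 0.0664 s.
At crossover x/V₁ = x/V₂ + tᵢ ⇒ x = tᵢ/(1/V₁ − 1/V₂) = 0.06644/(8.8889e-04 − 1.7283e-04) = 92.79 m.

92.8 m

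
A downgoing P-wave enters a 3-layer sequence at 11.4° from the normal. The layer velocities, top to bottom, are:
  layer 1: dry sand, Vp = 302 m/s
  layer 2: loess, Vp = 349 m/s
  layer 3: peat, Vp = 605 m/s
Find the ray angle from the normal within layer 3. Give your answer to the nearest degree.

Snell's law across each interface conserves sin θ / V, so sin θ_3 = V_3·sin θ₁/V₁.
sin θ_3 = 605 × sin 11.4° / 302 = 0.3960.
θ_3 = arcsin 0.3960 = 23.33°.

23°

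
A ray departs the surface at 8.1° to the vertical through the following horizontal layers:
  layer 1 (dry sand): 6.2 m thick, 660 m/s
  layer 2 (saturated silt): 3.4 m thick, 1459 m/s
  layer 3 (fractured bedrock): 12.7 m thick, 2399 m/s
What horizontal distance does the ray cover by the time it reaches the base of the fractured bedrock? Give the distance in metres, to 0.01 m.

9.57 m

p = sin θ₁/V₁ = sin 8.1°/660 = 2.1349e-04 s/m is conserved through the stack.
Layer 1: θ = 8.10°; offset = 6.2·tan 8.10° = 0.8824 m.
Layer 2: sin θ = p·1459 = 0.3115 → θ = 18.15°; offset = 3.4·tan 18.15° = 1.1145 m.
Layer 3: sin θ = p·2399 = 0.5122 → θ = 30.81°; offset = 12.7·tan 30.81° = 7.5730 m.
Σ offsets = 9.5698 m.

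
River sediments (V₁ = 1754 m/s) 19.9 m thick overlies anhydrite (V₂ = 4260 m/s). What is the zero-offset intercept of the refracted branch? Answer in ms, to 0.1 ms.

20.7 ms

θ_c = arcsin(V₁/V₂) = arcsin(1754/4260) = 24.31°; cos θ_c = 0.9113.
tᵢ = 2h·cos θ_c / V₁ = 2·19.9·0.9113 / 1754 = 0.02068 s.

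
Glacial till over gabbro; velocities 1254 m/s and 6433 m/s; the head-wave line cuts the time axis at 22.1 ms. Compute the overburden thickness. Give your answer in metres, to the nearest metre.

14 m

h = tᵢ·V₁·V₂ / (2·√(V₂²−V₁²)).
√(V₂²−V₁²) = √(6433² − 1254²) = 6309.6 m/s.
h = 0.0221 s × 1254 × 6433 / (2 × 6309.6) = 14.13 m.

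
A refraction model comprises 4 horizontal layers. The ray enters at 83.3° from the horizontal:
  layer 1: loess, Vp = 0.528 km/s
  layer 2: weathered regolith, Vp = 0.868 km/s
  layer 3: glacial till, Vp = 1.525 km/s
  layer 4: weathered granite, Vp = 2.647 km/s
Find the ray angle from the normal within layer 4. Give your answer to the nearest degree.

From the normal: θ₁ = 90° − 83.3° = 6.7°.
Ray parameter p = sin 6.7° / 0.528 = 2.2097e-01 s/km.
sin θ_4 = p·V_4 = 2.2097e-01 × 2.647 = 0.5849.
θ_4 = 35.80° from the vertical.

36°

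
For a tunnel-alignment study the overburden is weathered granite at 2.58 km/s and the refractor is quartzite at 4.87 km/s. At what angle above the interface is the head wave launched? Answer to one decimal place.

58.0°

Critical incidence: sin θ_c = V₁/V₂ = 2.58/4.87 = 0.5298.
θ_c = arcsin 0.5298 = 31.99°.
Measured from the interface: 90° − 31.99° = 58.01°.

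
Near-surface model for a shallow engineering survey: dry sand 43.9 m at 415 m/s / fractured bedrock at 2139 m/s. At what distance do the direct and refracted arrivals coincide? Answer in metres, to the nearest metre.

θ_c = arcsin(415/2139) = 11.19°, so cos θ_c = 0.9810 and tᵢ = 2h cos θ_c/V₁ = 0.2075 s.
At crossover x/V₁ = x/V₂ + tᵢ ⇒ x = tᵢ/(1/V₁ − 1/V₂) = 0.20755/(2.4096e-03 − 4.6751e-04) = 106.87 m.

107 m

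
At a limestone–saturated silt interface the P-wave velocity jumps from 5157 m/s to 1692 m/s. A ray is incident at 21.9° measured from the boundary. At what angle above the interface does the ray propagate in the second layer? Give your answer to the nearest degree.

Convert to the normal: θ₁ = 90° − 21.9° = 68.1°.
sin θ₁/V₁ = sin θ₂/V₂ ⇒ sin θ₂ = 1692·sin 68.1°/5157 = 1692·0.9278/5157 = 0.3044.
θ₂ = arcsin 0.3044 = 17.72° from the normal.
From the interface: 90° − 17.72° = 72.28°.

72°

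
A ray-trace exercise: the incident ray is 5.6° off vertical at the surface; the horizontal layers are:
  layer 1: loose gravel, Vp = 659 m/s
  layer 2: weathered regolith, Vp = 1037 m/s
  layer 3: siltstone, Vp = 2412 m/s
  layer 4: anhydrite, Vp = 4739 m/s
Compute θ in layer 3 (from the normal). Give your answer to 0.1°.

20.9°

Snell's law across each interface conserves sin θ / V, so sin θ_3 = V_3·sin θ₁/V₁.
sin θ_3 = 2412 × sin 5.6° / 659 = 0.3572.
θ_3 = arcsin 0.3572 = 20.93°.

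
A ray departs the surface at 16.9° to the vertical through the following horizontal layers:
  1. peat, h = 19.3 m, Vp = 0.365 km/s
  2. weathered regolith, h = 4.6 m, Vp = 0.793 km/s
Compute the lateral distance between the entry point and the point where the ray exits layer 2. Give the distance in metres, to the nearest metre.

Apply Snell's law at each interface; in layer i the horizontal offset is hᵢ·tan θᵢ.
Layer 1: θ = 16.90°; offset = 19.3·tan 16.90° = 5.864 m.
Layer 2: sin θ = 0.793·sin 16.9°/0.365 = 0.6316, θ = 39.17°; offset = 4.6·tan 39.17° = 3.747 m.
Summing the layer offsets gives 9.611 m.

10 m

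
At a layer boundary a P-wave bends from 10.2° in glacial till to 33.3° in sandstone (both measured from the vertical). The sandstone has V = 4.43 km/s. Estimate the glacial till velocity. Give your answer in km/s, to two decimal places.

1.43 km/s

sin 10.2° = 0.1771; sin 33.3° = 0.5490.
V₁ = V₂·(sin θ₁/sin θ₂) = 4.43·(0.1771/0.5490) = 1.43 km/s.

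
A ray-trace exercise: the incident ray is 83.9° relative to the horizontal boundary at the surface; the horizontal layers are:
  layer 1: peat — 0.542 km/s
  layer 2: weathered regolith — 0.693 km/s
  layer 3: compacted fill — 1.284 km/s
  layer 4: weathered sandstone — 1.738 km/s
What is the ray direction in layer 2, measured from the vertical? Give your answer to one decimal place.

From the normal: θ₁ = 90° − 83.9° = 6.1°.
Snell's law across each interface conserves sin θ / V, so sin θ_2 = V_2·sin θ₁/V₁.
sin θ_2 = 0.693 × sin 6.1° / 0.542 = 0.1359.
θ_2 = 7.81° from the vertical.

7.8°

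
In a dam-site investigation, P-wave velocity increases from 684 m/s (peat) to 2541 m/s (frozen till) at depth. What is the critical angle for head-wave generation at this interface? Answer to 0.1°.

At critical incidence the refracted ray runs along the interface (θ₂ = 90°), so sin θ_c = V₁/V₂.
θ_c = arcsin(684/2541) = arcsin 0.2692 = 15.62°.

15.6°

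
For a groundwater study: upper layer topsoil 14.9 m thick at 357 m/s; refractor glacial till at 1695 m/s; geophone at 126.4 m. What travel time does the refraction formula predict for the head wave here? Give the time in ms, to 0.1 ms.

156.2 ms

t = x/V₂ + 2h·√(V₂²−V₁²)/(V₁V₂).
√(V₂²−V₁²) = √(1695²−357²) = 1657.0 m/s; delay term = 2·14.9·1657.0/(357·1695) = 0.08160 s.
t = 126.4/1695 + 0.08160 = 0.15617 s.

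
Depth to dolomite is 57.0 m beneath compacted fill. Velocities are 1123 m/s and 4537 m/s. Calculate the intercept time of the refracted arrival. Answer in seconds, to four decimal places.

tᵢ = 2h·√(V₂²−V₁²)/(V₁V₂).
√(V₂²−V₁²) = √(4537²−1123²) = 4395.8 m/s.
tᵢ = 2·57.0·4395.8/(1123·4537) = 0.09835 s.

0.0984 s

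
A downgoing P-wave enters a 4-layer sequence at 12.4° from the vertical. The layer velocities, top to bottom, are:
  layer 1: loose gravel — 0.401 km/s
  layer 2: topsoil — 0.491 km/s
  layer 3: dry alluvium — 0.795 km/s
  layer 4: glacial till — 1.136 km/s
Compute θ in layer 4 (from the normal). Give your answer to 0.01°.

37.47°

Ray parameter p = sin 12.4° / 0.401 = 5.3550e-01 s/km.
sin θ_4 = p·V_4 = 5.3550e-01 × 1.136 = 0.6083.
θ_4 = 37.47° from the vertical.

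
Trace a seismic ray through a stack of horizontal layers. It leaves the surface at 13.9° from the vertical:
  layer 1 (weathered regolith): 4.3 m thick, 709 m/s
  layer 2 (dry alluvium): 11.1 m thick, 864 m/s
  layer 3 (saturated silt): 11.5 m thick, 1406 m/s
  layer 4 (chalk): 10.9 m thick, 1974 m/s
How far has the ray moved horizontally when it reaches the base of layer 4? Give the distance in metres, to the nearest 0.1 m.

20.5 m

Ray parameter p = sin 13.9° / 709 m/s = 3.3883e-04 s/m.
Layer 1: θ = 13.90°; offset = 4.3·tan 13.90° = 1.064 m.
Layer 2: sin θ = p·864 = 0.2927 → θ = 17.02°; offset = 11.1·tan 17.02° = 3.398 m.
Layer 3: sin θ = p·1406 = 0.4764 → θ = 28.45°; offset = 11.5·tan 28.45° = 6.231 m.
Layer 4: sin θ = p·1974 = 0.6688 → θ = 41.98°; offset = 10.9·tan 41.98° = 9.807 m.
Total horizontal offset = 20.500 m.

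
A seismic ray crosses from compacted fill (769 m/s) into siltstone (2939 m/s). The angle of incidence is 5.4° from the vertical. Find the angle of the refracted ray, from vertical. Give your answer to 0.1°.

Snell's law: sin θ₂ = (V₂/V₁)·sin θ₁ = (2939/769)·sin 5.4° = 0.3597.
θ₂ = arcsin 0.3597 = 21.08° from the normal.

21.1°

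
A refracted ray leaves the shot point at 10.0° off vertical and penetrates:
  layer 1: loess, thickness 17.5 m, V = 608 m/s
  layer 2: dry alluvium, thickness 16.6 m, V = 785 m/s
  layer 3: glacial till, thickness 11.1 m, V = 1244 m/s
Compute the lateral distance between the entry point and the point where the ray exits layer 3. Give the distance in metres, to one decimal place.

11.1 m

Ray parameter p = sin 10.0° / 608 m/s = 2.8561e-04 s/m.
Layer 1: θ = 10.00°; offset = 17.5·tan 10.00° = 3.086 m.
Layer 2: sin θ = p·785 = 0.2242 → θ = 12.96°; offset = 16.6·tan 12.96° = 3.819 m.
Layer 3: sin θ = p·1244 = 0.3553 → θ = 20.81°; offset = 11.1·tan 20.81° = 4.219 m.
Σ offsets = 11.124 m.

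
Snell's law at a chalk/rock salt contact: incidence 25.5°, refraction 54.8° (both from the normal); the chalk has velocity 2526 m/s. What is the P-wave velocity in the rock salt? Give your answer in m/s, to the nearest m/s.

4795 m/s

sin 25.5° = 0.4305; sin 54.8° = 0.8171.
V₂ = V₁·(sin θ₂/sin θ₁) = 2526·(0.8171/0.4305) = 4794.55 m/s.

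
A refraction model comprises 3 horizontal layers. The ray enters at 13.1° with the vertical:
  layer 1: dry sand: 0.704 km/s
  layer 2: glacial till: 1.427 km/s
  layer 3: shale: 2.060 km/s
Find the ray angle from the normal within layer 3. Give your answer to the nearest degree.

42°

Snell's law across each interface conserves sin θ / V, so sin θ_3 = V_3·sin θ₁/V₁.
sin θ_3 = 2.060 × sin 13.1° / 0.704 = 0.6632.
θ_3 = arcsin 0.6632 = 41.55°.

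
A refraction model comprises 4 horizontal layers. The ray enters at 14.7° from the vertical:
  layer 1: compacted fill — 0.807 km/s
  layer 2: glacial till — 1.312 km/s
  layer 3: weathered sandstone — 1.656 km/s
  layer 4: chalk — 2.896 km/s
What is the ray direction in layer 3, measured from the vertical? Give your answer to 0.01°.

Ray parameter p = sin 14.7° / 0.807 = 3.1445e-01 s/km.
sin θ_3 = p·V_3 = 3.1445e-01 × 1.656 = 0.5207.
θ_3 = arcsin 0.5207 = 31.38°.

31.38°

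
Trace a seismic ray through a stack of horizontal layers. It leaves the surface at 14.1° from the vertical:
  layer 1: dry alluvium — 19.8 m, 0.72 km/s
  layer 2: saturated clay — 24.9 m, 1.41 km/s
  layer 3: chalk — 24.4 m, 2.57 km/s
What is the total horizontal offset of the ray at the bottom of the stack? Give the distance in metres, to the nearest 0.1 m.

61.5 m

Apply Snell's law at each interface; in layer i the horizontal offset is hᵢ·tan θᵢ.
Layer 1: θ = 14.10°; offset = 19.8·tan 14.10° = 4.973 m.
Layer 2: sin θ = 1.41·sin 14.1°/0.72 = 0.4771, θ = 28.49°; offset = 24.9·tan 28.49° = 13.517 m.
Layer 3: sin θ = 2.57·sin 14.1°/0.72 = 0.8696, θ = 60.41°; offset = 24.4·tan 60.41° = 42.967 m.
Σ offsets = 61.457 m.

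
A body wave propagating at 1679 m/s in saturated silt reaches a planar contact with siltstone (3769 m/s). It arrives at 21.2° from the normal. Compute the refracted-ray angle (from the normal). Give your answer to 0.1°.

54.3°

sin θ₁/V₁ = sin θ₂/V₂ ⇒ sin θ₂ = 3769·sin 21.2°/1679 = 3769·0.3616/1679 = 0.8118.
θ₂ = sin⁻¹(0.8118) = 54.27° (from vertical).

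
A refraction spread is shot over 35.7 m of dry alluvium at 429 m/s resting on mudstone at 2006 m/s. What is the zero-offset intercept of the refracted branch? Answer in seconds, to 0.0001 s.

θ_c = arcsin(V₁/V₂) = arcsin(429/2006) = 12.35°; cos θ_c = 0.9769.
tᵢ = 2h·cos θ_c / V₁ = 2·35.7·0.9769 / 429 = 0.16258 s.

0.1626 s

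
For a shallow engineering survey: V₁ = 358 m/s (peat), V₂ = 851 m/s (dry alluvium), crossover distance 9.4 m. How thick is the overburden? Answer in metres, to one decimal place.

x_cross = 2h·√((V₂+V₁)/(V₂−V₁)) → h = x_cross / (2·√((V₂+V₁)/(V₂−V₁))).
√((V₂+V₁)/(V₂−V₁)) = √((851+358)/(851−358)) = 1.5660.
h = 9.4 / (2·1.5660) = 3.00 m.

3.0 m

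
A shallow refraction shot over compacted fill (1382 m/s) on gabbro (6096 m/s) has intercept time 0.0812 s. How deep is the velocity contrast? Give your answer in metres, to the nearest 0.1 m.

θ_c = arcsin(1382/6096) = 13.10°; cos θ_c = 0.9740.
tᵢ = 2h cos θ_c/V₁ ⇒ h = tᵢ·V₁/(2 cos θ_c) = 0.0812·1382/(2·0.9740) = 57.61 m.

57.6 m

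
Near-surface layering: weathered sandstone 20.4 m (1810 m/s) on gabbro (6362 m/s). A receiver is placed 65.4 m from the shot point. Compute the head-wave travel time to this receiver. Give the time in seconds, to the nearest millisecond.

θ_c = arcsin(V₁/V₂) = arcsin(1810/6362) = 16.53°, cos θ_c = 0.9587.
Intercept time tᵢ = 2h cos θ_c / V₁ = 2·20.4·0.9587/1810 = 0.02161 s.
t = x/V₂ + tᵢ = 65.4/6362 + 0.02161 = 0.03189 s.

0.032 s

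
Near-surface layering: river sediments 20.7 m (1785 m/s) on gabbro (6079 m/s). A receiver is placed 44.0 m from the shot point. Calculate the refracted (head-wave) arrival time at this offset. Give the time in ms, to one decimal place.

29.4 ms

t = x/V₂ + 2h·√(V₂²−V₁²)/(V₁V₂).
√(V₂²−V₁²) = √(6079²−1785²) = 5811.0 m/s; delay term = 2·20.7·5811.0/(1785·6079) = 0.02217 s.
t = 44.0/6079 + 0.02217 = 0.02941 s.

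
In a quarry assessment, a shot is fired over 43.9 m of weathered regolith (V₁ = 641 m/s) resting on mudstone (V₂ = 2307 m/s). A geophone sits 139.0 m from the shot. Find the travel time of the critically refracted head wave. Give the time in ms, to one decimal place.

191.8 ms

θ_c = arcsin(V₁/V₂) = arcsin(641/2307) = 16.13°, cos θ_c = 0.9606.
Intercept time tᵢ = 2h cos θ_c / V₁ = 2·43.9·0.9606/641 = 0.13158 s.
t = x/V₂ + tᵢ = 139.0/2307 + 0.13158 = 0.19183 s.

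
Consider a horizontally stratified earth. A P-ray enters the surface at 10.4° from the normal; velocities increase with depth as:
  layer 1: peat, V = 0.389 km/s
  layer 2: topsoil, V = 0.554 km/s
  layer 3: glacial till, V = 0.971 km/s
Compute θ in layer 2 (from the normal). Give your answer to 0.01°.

Ray parameter p = sin 10.4° / 0.389 = 4.6406e-01 s/km.
sin θ_2 = p·V_2 = 4.6406e-01 × 0.554 = 0.2571.
θ_2 = arcsin 0.2571 = 14.90°.

14.90°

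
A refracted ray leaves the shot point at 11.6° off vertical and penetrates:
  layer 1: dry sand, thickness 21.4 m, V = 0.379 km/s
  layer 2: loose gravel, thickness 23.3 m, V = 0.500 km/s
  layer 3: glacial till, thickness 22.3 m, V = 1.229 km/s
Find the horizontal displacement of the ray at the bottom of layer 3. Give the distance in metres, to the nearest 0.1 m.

30.0 m

Apply Snell's law at each interface; in layer i the horizontal offset is hᵢ·tan θᵢ.
Layer 1: θ = 11.60°; offset = 21.4·tan 11.60° = 4.393 m.
Layer 2: sin θ = 0.500·sin 11.6°/0.379 = 0.2653, θ = 15.38°; offset = 23.3·tan 15.38° = 6.411 m.
Layer 3: sin θ = 1.229·sin 11.6°/0.379 = 0.6520, θ = 40.70°; offset = 22.3·tan 40.70° = 19.178 m.
Summing the layer offsets gives 29.982 m.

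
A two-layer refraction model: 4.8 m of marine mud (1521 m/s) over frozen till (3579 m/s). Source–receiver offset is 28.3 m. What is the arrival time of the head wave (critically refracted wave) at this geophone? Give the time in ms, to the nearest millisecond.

t = x/V₂ + 2h·√(V₂²−V₁²)/(V₁V₂).
√(V₂²−V₁²) = √(3579²−1521²) = 3239.7 m/s; delay term = 2·4.8·3239.7/(1521·3579) = 0.00571 s.
t = 28.3/3579 + 0.00571 = 0.01362 s.

14 ms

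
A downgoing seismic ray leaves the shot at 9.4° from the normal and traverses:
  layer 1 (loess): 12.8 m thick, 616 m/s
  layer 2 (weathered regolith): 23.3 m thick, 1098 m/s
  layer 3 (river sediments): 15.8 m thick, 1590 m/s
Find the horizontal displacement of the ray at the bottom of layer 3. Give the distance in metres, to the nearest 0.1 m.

Apply Snell's law at each interface; in layer i the horizontal offset is hᵢ·tan θᵢ.
Layer 1: θ = 9.40°; offset = 12.8·tan 9.40° = 2.119 m.
Layer 2: sin θ = 1098·sin 9.4°/616 = 0.2911, θ = 16.93°; offset = 23.3·tan 16.93° = 7.090 m.
Layer 3: sin θ = 1590·sin 9.4°/616 = 0.4216, θ = 24.93°; offset = 15.8·tan 24.93° = 7.345 m.
Summing the layer offsets gives 16.555 m.

16.6 m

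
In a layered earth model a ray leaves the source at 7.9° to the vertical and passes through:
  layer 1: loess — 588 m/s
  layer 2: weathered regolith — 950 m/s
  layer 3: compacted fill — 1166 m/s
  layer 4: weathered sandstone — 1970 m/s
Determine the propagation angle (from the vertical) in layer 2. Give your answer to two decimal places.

Snell's law across each interface conserves sin θ / V, so sin θ_2 = V_2·sin θ₁/V₁.
sin θ_2 = 950 × sin 7.9° / 588 = 0.2221.
θ_2 = arcsin 0.2221 = 12.83°.

12.83°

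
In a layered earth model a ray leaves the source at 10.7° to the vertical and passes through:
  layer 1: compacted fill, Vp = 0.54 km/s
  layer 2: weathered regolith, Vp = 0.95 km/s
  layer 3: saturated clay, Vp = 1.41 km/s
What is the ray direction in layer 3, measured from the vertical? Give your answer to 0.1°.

29.0°

Snell's law across each interface conserves sin θ / V, so sin θ_3 = V_3·sin θ₁/V₁.
sin θ_3 = 1.41 × sin 10.7° / 0.54 = 0.4848.
θ_3 = 29.00° from the vertical.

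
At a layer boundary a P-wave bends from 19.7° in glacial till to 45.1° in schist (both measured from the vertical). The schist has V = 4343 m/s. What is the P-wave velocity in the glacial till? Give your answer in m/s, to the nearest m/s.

Snell's law: sin 19.7°/V₁ = sin 45.1°/V₂.
V₁ = V₂·sin 19.7°/sin 45.1° = 4343 × 0.4759 = 2066.81 m/s.

2067 m/s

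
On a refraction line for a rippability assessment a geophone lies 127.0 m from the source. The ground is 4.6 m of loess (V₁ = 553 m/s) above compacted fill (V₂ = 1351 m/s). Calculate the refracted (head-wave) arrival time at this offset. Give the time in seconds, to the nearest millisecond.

0.109 s

θ_c = arcsin(V₁/V₂) = arcsin(553/1351) = 24.16°, cos θ_c = 0.9124.
Intercept time tᵢ = 2h cos θ_c / V₁ = 2·4.6·0.9124/553 = 0.01518 s.
t = x/V₂ + tᵢ = 127.0/1351 + 0.01518 = 0.10918 s.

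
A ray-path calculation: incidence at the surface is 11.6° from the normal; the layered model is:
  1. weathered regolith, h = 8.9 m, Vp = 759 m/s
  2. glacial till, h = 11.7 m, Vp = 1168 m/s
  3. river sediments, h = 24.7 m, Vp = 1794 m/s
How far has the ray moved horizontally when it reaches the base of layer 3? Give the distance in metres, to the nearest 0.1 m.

Apply Snell's law at each interface; in layer i the horizontal offset is hᵢ·tan θᵢ.
Layer 1: θ = 11.60°; offset = 8.9·tan 11.60° = 1.827 m.
Layer 2: sin θ = 1168·sin 11.6°/759 = 0.3094, θ = 18.03°; offset = 11.7·tan 18.03° = 3.807 m.
Layer 3: sin θ = 1794·sin 11.6°/759 = 0.4753, θ = 28.38°; offset = 24.7·tan 28.38° = 13.343 m.
Summing the layer offsets gives 18.977 m.

19.0 m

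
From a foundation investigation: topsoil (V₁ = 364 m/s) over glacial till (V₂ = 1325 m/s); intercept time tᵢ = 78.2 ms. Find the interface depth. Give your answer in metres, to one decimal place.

14.8 m

h = tᵢ·V₁·V₂ / (2·√(V₂²−V₁²)).
√(V₂²−V₁²) = √(1325² − 364²) = 1274.0 m/s.
h = 0.0782 s × 364 × 1325 / (2 × 1274.0) = 14.80 m.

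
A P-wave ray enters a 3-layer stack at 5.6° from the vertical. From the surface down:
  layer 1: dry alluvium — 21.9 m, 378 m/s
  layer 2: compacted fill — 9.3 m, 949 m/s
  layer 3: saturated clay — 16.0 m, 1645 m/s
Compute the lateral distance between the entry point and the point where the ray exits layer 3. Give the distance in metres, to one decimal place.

12.0 m

Apply Snell's law at each interface; in layer i the horizontal offset is hᵢ·tan θᵢ.
Layer 1: θ = 5.60°; offset = 21.9·tan 5.60° = 2.147 m.
Layer 2: sin θ = 949·sin 5.6°/378 = 0.2450, θ = 14.18°; offset = 9.3·tan 14.18° = 2.350 m.
Layer 3: sin θ = 1645·sin 5.6°/378 = 0.4247, θ = 25.13°; offset = 16.0·tan 25.13° = 7.505 m.
Total horizontal offset = 12.002 m.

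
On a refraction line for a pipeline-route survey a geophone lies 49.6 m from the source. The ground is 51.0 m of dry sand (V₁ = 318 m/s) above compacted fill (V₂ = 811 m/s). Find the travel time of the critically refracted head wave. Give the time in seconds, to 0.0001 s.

t = x/V₂ + 2h·√(V₂²−V₁²)/(V₁V₂).
√(V₂²−V₁²) = √(811²−318²) = 746.1 m/s; delay term = 2·51.0·746.1/(318·811) = 0.29507 s.
t = 49.6/811 + 0.29507 = 0.35623 s.

0.3562 s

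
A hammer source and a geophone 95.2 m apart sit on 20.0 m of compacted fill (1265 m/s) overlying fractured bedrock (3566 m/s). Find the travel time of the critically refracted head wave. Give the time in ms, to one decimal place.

t = x/V₂ + 2h·√(V₂²−V₁²)/(V₁V₂).
√(V₂²−V₁²) = √(3566²−1265²) = 3334.1 m/s; delay term = 2·20.0·3334.1/(1265·3566) = 0.02956 s.
t = 95.2/3566 + 0.02956 = 0.05626 s.

56.3 ms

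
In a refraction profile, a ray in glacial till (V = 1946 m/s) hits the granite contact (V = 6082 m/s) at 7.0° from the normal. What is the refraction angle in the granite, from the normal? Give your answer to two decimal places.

sin θ₁/V₁ = sin θ₂/V₂ ⇒ sin θ₂ = 6082·sin 7.0°/1946 = 6082·0.1219/1946 = 0.3809.
θ₂ = sin⁻¹(0.3809) = 22.39° (from vertical).

22.39°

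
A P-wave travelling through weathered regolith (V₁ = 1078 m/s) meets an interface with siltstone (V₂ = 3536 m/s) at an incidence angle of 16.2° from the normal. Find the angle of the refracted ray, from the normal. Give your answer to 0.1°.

66.2°

Snell's law: sin θ₂ = (V₂/V₁)·sin θ₁ = (3536/1078)·sin 16.2° = 0.9151.
θ₂ = sin⁻¹(0.9151) = 66.22° (from vertical).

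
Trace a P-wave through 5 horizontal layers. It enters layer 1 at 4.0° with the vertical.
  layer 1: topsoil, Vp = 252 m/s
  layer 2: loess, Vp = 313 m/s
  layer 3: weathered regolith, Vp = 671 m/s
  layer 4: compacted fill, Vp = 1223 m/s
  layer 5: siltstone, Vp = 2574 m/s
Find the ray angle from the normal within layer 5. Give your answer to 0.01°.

45.44°

Snell's law across each interface conserves sin θ / V, so sin θ_5 = V_5·sin θ₁/V₁.
sin θ_5 = 2574 × sin 4.0° / 252 = 0.7125.
θ_5 = 45.44° from the vertical.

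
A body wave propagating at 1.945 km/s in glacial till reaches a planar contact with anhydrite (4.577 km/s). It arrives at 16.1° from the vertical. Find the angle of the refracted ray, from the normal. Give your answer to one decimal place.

40.7°

sin θ₁/V₁ = sin θ₂/V₂ ⇒ sin θ₂ = 4.577·sin 16.1°/1.945 = 4.577·0.2773/1.945 = 0.6526.
θ₂ = arcsin 0.6526 = 40.74° from the normal.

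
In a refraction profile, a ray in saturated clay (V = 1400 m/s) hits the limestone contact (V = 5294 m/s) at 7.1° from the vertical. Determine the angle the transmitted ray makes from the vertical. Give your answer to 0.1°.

27.9°

sin θ₁/V₁ = sin θ₂/V₂ ⇒ sin θ₂ = 5294·sin 7.1°/1400 = 5294·0.1236/1400 = 0.4674.
θ₂ = sin⁻¹(0.4674) = 27.87° (from vertical).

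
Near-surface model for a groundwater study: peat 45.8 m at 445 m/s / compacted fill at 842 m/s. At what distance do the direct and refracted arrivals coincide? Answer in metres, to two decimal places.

x_cross = 2h·√((V₂+V₁)/(V₂−V₁)).
(V₂+V₁)/(V₂−V₁) = (842+445)/(842−445) = 3.2418; √ = 1.8005.
x_cross = 2·45.8·1.8005 = 164.93 m.

164.93 m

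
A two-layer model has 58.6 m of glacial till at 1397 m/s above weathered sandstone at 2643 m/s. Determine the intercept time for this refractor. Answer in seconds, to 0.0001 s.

0.0712 s

tᵢ = 2h·√(V₂²−V₁²)/(V₁V₂).
√(V₂²−V₁²) = √(2643²−1397²) = 2243.6 m/s.
tᵢ = 2·58.6·2243.6/(1397·2643) = 0.07122 s.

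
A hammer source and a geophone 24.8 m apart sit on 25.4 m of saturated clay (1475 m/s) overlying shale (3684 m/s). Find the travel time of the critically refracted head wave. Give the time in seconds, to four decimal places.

θ_c = arcsin(V₁/V₂) = arcsin(1475/3684) = 23.60°, cos θ_c = 0.9163.
Intercept time tᵢ = 2h cos θ_c / V₁ = 2·25.4·0.9163/1475 = 0.03156 s.
t = x/V₂ + tᵢ = 24.8/3684 + 0.03156 = 0.03829 s.

0.0383 s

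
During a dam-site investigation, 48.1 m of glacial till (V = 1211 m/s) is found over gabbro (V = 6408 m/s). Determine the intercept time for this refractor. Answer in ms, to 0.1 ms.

tᵢ = 2h·√(V₂²−V₁²)/(V₁V₂).
√(V₂²−V₁²) = √(6408²−1211²) = 6292.5 m/s.
tᵢ = 2·48.1·6292.5/(1211·6408) = 0.07801 s.

78.0 ms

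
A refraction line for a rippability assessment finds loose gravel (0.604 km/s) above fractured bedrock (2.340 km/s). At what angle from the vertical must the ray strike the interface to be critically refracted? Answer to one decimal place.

15.0°

Critical incidence: sin θ_c = V₁/V₂ = 0.604/2.340 = 0.2581.
θ_c = arcsin 0.2581 = 14.96°.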